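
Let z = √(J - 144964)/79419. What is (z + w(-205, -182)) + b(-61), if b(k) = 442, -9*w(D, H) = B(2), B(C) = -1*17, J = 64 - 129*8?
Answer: 3995/9 + 2*I*√36483/79419 ≈ 443.89 + 0.0048101*I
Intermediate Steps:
J = -968 (J = 64 - 1032 = -968)
B(C) = -17
w(D, H) = 17/9 (w(D, H) = -⅑*(-17) = 17/9)
z = 2*I*√36483/79419 (z = √(-968 - 144964)/79419 = √(-145932)*(1/79419) = (2*I*√36483)*(1/79419) = 2*I*√36483/79419 ≈ 0.0048101*I)
(z + w(-205, -182)) + b(-61) = (2*I*√36483/79419 + 17/9) + 442 = (17/9 + 2*I*√36483/79419) + 442 = 3995/9 + 2*I*√36483/79419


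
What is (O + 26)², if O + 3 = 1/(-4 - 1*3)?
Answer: 25600/49 ≈ 522.45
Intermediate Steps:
O = -22/7 (O = -3 + 1/(-4 - 1*3) = -3 + 1/(-4 - 3) = -3 + 1/(-7) = -3 - ⅐ = -22/7 ≈ -3.1429)
(O + 26)² = (-22/7 + 26)² = (160/7)² = 25600/49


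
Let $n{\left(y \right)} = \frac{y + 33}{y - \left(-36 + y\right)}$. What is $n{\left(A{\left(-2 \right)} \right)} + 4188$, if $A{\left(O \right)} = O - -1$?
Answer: $\frac{37700}{9} \approx 4188.9$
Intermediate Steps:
$A{\left(O \right)} = 1 + O$ ($A{\left(O \right)} = O + 1 = 1 + O$)
$n{\left(y \right)} = \frac{11}{12} + \frac{y}{36}$ ($n{\left(y \right)} = \frac{33 + y}{36} = \left(33 + y\right) \frac{1}{36} = \frac{11}{12} + \frac{y}{36}$)
$n{\left(A{\left(-2 \right)} \right)} + 4188 = \left(\frac{11}{12} + \frac{1 - 2}{36}\right) + 4188 = \left(\frac{11}{12} + \frac{1}{36} \left(-1\right)\right) + 4188 = \left(\frac{11}{12} - \frac{1}{36}\right) + 4188 = \frac{8}{9} + 4188 = \frac{37700}{9}$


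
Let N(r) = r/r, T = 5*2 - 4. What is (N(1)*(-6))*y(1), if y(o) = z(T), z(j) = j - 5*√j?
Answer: -36 + 30*√6 ≈ 37.485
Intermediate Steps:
T = 6 (T = 10 - 4 = 6)
y(o) = 6 - 5*√6
N(r) = 1
(N(1)*(-6))*y(1) = (1*(-6))*(6 - 5*√6) = -6*(6 - 5*√6) = -36 + 30*√6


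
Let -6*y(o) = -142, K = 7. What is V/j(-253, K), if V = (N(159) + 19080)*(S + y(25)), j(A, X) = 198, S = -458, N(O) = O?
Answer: -759649/18 ≈ -42203.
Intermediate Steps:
y(o) = 71/3 (y(o) = -1/6*(-142) = 71/3)
V = -8356139 (V = (159 + 19080)*(-458 + 71/3) = 19239*(-1303/3) = -8356139)
V/j(-253, K) = -8356139/198 = -8356139*1/198 = -759649/18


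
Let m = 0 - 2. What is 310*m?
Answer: -620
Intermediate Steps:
m = -2
310*m = 310*(-2) = -620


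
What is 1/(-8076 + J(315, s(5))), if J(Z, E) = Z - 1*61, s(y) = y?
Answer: -1/7822 ≈ -0.00012784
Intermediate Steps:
J(Z, E) = -61 + Z (J(Z, E) = Z - 61 = -61 + Z)
1/(-8076 + J(315, s(5))) = 1/(-8076 + (-61 + 315)) = 1/(-8076 + 254) = 1/(-7822) = -1/7822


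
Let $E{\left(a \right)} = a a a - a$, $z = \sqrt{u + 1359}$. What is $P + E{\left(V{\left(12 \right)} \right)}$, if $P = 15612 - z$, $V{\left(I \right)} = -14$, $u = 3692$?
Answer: $12882 - \sqrt{5051} \approx 12811.0$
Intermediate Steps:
$z = \sqrt{5051}$ ($z = \sqrt{3692 + 1359} = \sqrt{5051} \approx 71.07$)
$E{\left(a \right)} = a^{3} - a$ ($E{\left(a \right)} = a^{2} a - a = a^{3} - a$)
$P = 15612 - \sqrt{5051} \approx 15541.0$
$P + E{\left(V{\left(12 \right)} \right)} = \left(15612 - \sqrt{5051}\right) + \left(\left(-14\right)^{3} - -14\right) = \left(15612 - \sqrt{5051}\right) + \left(-2744 + 14\right) = \left(15612 - \sqrt{5051}\right) - 2730 = 12882 - \sqrt{5051}$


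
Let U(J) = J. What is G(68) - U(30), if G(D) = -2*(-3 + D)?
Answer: -160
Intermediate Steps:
G(D) = 6 - 2*D
G(68) - U(30) = (6 - 2*68) - 1*30 = (6 - 136) - 30 = -130 - 30 = -160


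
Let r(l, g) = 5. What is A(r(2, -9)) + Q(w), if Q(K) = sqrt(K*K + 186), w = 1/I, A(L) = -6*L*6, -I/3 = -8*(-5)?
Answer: -180 + sqrt(2678401)/120 ≈ -166.36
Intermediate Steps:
I = -120 (I = -(-24)*(-5) = -3*40 = -120)
A(L) = -36*L
w = -1/120 (w = 1/(-120) = -1/120 ≈ -0.0083333)
Q(K) = sqrt(186 + K**2) (Q(K) = sqrt(K**2 + 186) = sqrt(186 + K**2))
A(r(2, -9)) + Q(w) = -36*5 + sqrt(186 + (-1/120)**2) = -180 + sqrt(186 + 1/14400) = -180 + sqrt(2678401/14400) = -180 + sqrt(2678401)/120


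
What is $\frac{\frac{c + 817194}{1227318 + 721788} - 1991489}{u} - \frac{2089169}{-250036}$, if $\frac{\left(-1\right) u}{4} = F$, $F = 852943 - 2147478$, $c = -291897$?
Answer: $\frac{152385620876410929}{19117797533975320} \approx 7.9709$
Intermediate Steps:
$F = -1294535$ ($F = 852943 - 2147478 = -1294535$)
$u = 5178140$ ($u = \left(-4\right) \left(-1294535\right) = 5178140$)
$\frac{\frac{c + 817194}{1227318 + 721788} - 1991489}{u} - \frac{2089169}{-250036} = \frac{\frac{-291897 + 817194}{1227318 + 721788} - 1991489}{5178140} - \frac{2089169}{-250036} = \left(\frac{525297}{1949106} - 1991489\right) \frac{1}{5178140} - - \frac{2089169}{250036} = \left(525297 \cdot \frac{1}{1949106} - 1991489\right) \frac{1}{5178140} + \frac{2089169}{250036} = \left(\frac{175099}{649702} - 1991489\right) \frac{1}{5178140} + \frac{2089169}{250036} = \left(- \frac{1293874211179}{649702}\right) \frac{1}{5178140} + \frac{2089169}{250036} = - \frac{117624928289}{305840719480} + \frac{2089169}{250036} = \frac{152385620876410929}{19117797533975320}$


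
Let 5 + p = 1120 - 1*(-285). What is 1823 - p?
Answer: 423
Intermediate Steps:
p = 1400 (p = -5 + (1120 - 1*(-285)) = -5 + (1120 + 285) = -5 + 1405 = 1400)
1823 - p = 1823 - 1*1400 = 1823 - 1400 = 423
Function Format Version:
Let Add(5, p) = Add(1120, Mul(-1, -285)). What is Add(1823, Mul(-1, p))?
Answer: 423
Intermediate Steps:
p = 1400 (p = Add(-5, Add(1120, Mul(-1, -285))) = Add(-5, Add(1120, 285)) = Add(-5, 1405) = 1400)
Add(1823, Mul(-1, p)) = Add(1823, Mul(-1, 1400)) = Add(1823, -1400) = 423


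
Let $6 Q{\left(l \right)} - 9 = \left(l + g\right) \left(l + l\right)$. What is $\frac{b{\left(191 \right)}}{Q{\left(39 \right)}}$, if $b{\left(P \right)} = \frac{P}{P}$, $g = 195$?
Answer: $\frac{2}{6087} \approx 0.00032857$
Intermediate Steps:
$b{\left(P \right)} = 1$
$Q{\left(l \right)} = \frac{3}{2} + \frac{l \left(195 + l\right)}{3}$ ($Q{\left(l \right)} = \frac{3}{2} + \frac{\left(l + 195\right) \left(l + l\right)}{6} = \frac{3}{2} + \frac{\left(195 + l\right) 2 l}{6} = \frac{3}{2} + \frac{2 l \left(195 + l\right)}{6} = \frac{3}{2} + \frac{l \left(195 + l\right)}{3}$)
$\frac{b{\left(191 \right)}}{Q{\left(39 \right)}} = 1 \frac{1}{\frac{3}{2} + 65 \cdot 39 + \frac{39^{2}}{3}} = 1 \frac{1}{\frac{3}{2} + 2535 + \frac{1}{3} \cdot 1521} = 1 \frac{1}{\frac{3}{2} + 2535 + 507} = 1 \frac{1}{\frac{6087}{2}} = 1 \cdot \frac{2}{6087} = \frac{2}{6087}$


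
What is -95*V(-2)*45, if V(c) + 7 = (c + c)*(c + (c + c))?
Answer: -72675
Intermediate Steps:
V(c) = -7 + 6*c² (V(c) = -7 + (c + c)*(c + (c + c)) = -7 + (2*c)*(c + 2*c) = -7 + (2*c)*(3*c) = -7 + 6*c²)
-95*V(-2)*45 = -95*(-7 + 6*(-2)²)*45 = -95*(-7 + 6*4)*45 = -95*(-7 + 24)*45 = -95*17*45 = -1615*45 = -72675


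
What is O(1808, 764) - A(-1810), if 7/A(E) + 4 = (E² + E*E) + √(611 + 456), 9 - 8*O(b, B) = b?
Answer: -77233359452929827/343450179370792 + 7*√1067/42931272421349 ≈ -224.88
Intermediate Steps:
O(b, B) = 9/8 - b/8
A(E) = 7/(-4 + √1067 + 2*E²) (A(E) = 7/(-4 + ((E² + E*E) + √(611 + 456))) = 7/(-4 + ((E² + E²) + √1067)) = 7/(-4 + (2*E² + √1067)) = 7/(-4 + (√1067 + 2*E²)) = 7/(-4 + √1067 + 2*E²))
O(1808, 764) - A(-1810) = (9/8 - ⅛*1808) - 7/(-4 + √1067 + 2*(-1810)²) = (9/8 - 226) - 7/(-4 + √1067 + 2*3276100) = -1799/8 - 7/(-4 + √1067 + 6552200) = -1799/8 - 7/(6552196 + √1067)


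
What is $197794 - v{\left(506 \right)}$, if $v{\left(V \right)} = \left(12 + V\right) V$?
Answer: $-64314$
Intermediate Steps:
$v{\left(V \right)} = V \left(12 + V\right)$
$197794 - v{\left(506 \right)} = 197794 - 506 \left(12 + 506\right) = 197794 - 506 \cdot 518 = 197794 - 262108 = -64314$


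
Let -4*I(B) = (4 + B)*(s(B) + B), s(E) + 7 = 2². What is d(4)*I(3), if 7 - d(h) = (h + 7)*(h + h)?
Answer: 0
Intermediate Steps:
s(E) = -3 (s(E) = -7 + 2² = -7 + 4 = -3)
I(B) = -(-3 + B)*(4 + B)/4 (I(B) = -(4 + B)*(-3 + B)/4 = -(-3 + B)*(4 + B)/4)
d(h) = 7 - 2*h*(7 + h) (d(h) = 7 - (h + 7)*(h + h) = 7 - (7 + h)*2*h = 7 - 2*h*(7 + h))
d(4)*I(3) = (7 - 14*4 - 2*4²)*(3 - ¼*3 - ¼*3²) = (7 - 56 - 2*16)*(3 - ¾ - ¼*9) = (7 - 56 - 32)*(3 - ¾ - 9/4) = -81*0 = 0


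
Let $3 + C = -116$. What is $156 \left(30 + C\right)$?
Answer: $-13884$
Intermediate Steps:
$C = -119$ ($C = -3 - 116 = -119$)
$156 \left(30 + C\right) = 156 \left(30 - 119\right) = 156 \left(-89\right) = -13884$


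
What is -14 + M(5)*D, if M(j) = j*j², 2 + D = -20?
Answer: -2764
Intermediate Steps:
D = -22 (D = -2 - 20 = -22)
M(j) = j³
-14 + M(5)*D = -14 + 5³*(-22) = -14 + 125*(-22) = -14 - 2750 = -2764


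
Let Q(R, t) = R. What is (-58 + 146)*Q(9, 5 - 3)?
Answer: 792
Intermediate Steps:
(-58 + 146)*Q(9, 5 - 3) = (-58 + 146)*9 = 88*9 = 792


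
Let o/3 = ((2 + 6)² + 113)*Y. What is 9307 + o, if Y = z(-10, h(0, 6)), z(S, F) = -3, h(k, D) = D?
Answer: 7714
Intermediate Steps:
Y = -3
o = -1593 (o = 3*(((2 + 6)² + 113)*(-3)) = 3*((8² + 113)*(-3)) = 3*((64 + 113)*(-3)) = 3*(177*(-3)) = 3*(-531) = -1593)
9307 + o = 9307 - 1593 = 7714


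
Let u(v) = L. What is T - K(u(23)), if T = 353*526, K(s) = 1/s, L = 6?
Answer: 1114067/6 ≈ 1.8568e+5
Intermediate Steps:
u(v) = 6
T = 185678
T - K(u(23)) = 185678 - 1/6 = 185678 - 1*⅙ = 185678 - ⅙ = 1114067/6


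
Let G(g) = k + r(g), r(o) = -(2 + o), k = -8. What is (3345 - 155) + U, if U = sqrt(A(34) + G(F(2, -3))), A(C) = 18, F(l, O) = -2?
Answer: 3190 + sqrt(10) ≈ 3193.2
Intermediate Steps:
r(o) = -2 - o
G(g) = -10 - g (G(g) = -8 + (-2 - g) = -10 - g)
U = sqrt(10) (U = sqrt(18 + (-10 - 1*(-2))) = sqrt(18 + (-10 + 2)) = sqrt(18 - 8) = sqrt(10) ≈ 3.1623)
(3345 - 155) + U = (3345 - 155) + sqrt(10) = 3190 + sqrt(10)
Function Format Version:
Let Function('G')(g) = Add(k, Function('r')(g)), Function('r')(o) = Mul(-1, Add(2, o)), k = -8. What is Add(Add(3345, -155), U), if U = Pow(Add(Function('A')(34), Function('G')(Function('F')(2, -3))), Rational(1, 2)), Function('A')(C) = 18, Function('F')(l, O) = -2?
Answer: Add(3190, Pow(10, Rational(1, 2))) ≈ 3193.2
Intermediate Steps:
Function('r')(o) = Add(-2, Mul(-1, o))
Function('G')(g) = Add(-10, Mul(-1, g)) (Function('G')(g) = Add(-8, Add(-2, Mul(-1, g))) = Add(-10, Mul(-1, g)))
U = Pow(10, Rational(1, 2)) (U = Pow(Add(18, Add(-10, Mul(-1, -2))), Rational(1, 2)) = Pow(Add(18, Add(-10, 2)), Rational(1, 2)) = Pow(Add(18, -8), Rational(1, 2)) = Pow(10, Rational(1, 2)) ≈ 3.1623)
Add(Add(3345, -155), U) = Add(Add(3345, -155), Pow(10, Rational(1, 2))) = Add(3190, Pow(10, Rational(1, 2)))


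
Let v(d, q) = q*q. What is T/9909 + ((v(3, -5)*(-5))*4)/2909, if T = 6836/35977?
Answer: -178228160576/1037047134537 ≈ -0.17186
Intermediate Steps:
v(d, q) = q²
T = 6836/35977 (T = 6836*(1/35977) = 6836/35977 ≈ 0.19001)
T/9909 + ((v(3, -5)*(-5))*4)/2909 = (6836/35977)/9909 + (((-5)²*(-5))*4)/2909 = (6836/35977)*(1/9909) + ((25*(-5))*4)*(1/2909) = 6836/356496093 - 125*4*(1/2909) = 6836/356496093 - 500*1/2909 = 6836/356496093 - 500/2909 = -178228160576/1037047134537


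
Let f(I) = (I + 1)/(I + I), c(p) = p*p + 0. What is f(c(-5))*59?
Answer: 767/25 ≈ 30.680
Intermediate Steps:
c(p) = p**2 (c(p) = p**2 + 0 = p**2)
f(I) = (1 + I)/(2*I) (f(I) = (1 + I)/((2*I)) = (1 + I)*(1/(2*I)) = (1 + I)/(2*I))
f(c(-5))*59 = ((1 + (-5)**2)/(2*((-5)**2)))*59 = ((1/2)*(1 + 25)/25)*59 = ((1/2)*(1/25)*26)*59 = (13/25)*59 = 767/25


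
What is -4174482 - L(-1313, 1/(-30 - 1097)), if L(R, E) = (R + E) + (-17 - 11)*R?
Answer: -4744594490/1127 ≈ -4.2099e+6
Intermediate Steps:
L(R, E) = E - 27*R (L(R, E) = (E + R) - 28*R = E - 27*R)
-4174482 - L(-1313, 1/(-30 - 1097)) = -4174482 - (1/(-30 - 1097) - 27*(-1313)) = -4174482 - (1/(-1127) + 35451) = -4174482 - (-1/1127 + 35451) = -4174482 - 1*39953276/1127 = -4174482 - 39953276/1127 = -4744594490/1127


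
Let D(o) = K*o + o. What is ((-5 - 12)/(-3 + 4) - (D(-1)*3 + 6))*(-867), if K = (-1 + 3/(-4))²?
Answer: 149991/16 ≈ 9374.4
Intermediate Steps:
K = 49/16 (K = (-1 + 3*(-¼))² = (-1 - ¾)² = (-7/4)² = 49/16 ≈ 3.0625)
D(o) = 65*o/16 (D(o) = 49*o/16 + o = 65*o/16)
((-5 - 12)/(-3 + 4) - (D(-1)*3 + 6))*(-867) = ((-5 - 12)/(-3 + 4) - (((65/16)*(-1))*3 + 6))*(-867) = (-17/1 - (-65/16*3 + 6))*(-867) = (-17*1 - (-195/16 + 6))*(-867) = (-17 - 1*(-99/16))*(-867) = (-17 + 99/16)*(-867) = -173/16*(-867) = 149991/16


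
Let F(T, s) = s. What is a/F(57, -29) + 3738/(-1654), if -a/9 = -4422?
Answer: -32967147/23983 ≈ -1374.6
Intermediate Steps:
a = 39798 (a = -9*(-4422) = 39798)
a/F(57, -29) + 3738/(-1654) = 39798/(-29) + 3738/(-1654) = 39798*(-1/29) + 3738*(-1/1654) = -39798/29 - 1869/827 = -32967147/23983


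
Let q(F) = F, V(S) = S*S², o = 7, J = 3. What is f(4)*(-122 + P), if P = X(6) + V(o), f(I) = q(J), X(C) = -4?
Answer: 651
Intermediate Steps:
V(S) = S³
f(I) = 3
P = 339 (P = -4 + 7³ = -4 + 343 = 339)
f(4)*(-122 + P) = 3*(-122 + 339) = 3*217 = 651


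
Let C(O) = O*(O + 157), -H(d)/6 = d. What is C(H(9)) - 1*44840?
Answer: -50402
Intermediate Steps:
H(d) = -6*d
C(O) = O*(157 + O)
C(H(9)) - 1*44840 = (-6*9)*(157 - 6*9) - 1*44840 = -54*(157 - 54) - 44840 = -54*103 - 44840 = -5562 - 44840 = -50402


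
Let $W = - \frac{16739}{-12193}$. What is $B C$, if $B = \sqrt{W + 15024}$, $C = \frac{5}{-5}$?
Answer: $- \frac{\sqrt{2233810895603}}{12193} \approx -122.58$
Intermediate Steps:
$W = \frac{16739}{12193}$ ($W = \left(-16739\right) \left(- \frac{1}{12193}\right) = \frac{16739}{12193} \approx 1.3728$)
$C = -1$ ($C = 5 \left(- \frac{1}{5}\right) = -1$)
$B = \frac{\sqrt{2233810895603}}{12193}$ ($B = \sqrt{\frac{16739}{12193} + 15024} = \sqrt{\frac{183204371}{12193}} = \frac{\sqrt{2233810895603}}{12193} \approx 122.58$)
$B C = \frac{\sqrt{2233810895603}}{12193} \left(-1\right) = - \frac{\sqrt{2233810895603}}{12193}$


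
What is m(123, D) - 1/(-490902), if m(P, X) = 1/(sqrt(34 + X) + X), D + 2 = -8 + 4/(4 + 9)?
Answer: -201021427/1444233684 - 13*sqrt(1027)/5884 ≈ -0.20999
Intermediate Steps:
D = -126/13 (D = -2 + (-8 + 4/(4 + 9)) = -2 + (-8 + 4/13) = -2 - 100/13 = -126/13 ≈ -9.6923)
m(P, X) = 1/(X + sqrt(34 + X))
m(123, D) - 1/(-490902) = 1/(-126/13 + sqrt(34 - 126/13)) - 1/(-490902) = 1/(-126/13 + sqrt(316/13)) - 1*(-1/490902) = 1/(-126/13 + 2*sqrt(1027)/13) + 1/490902 = 1/490902 + 1/(-126/13 + 2*sqrt(1027)/13)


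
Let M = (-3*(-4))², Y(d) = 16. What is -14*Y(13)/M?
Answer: -14/9 ≈ -1.5556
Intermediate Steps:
M = 144 (M = 12² = 144)
-14*Y(13)/M = -224/144 = -14*⅑ = -14/9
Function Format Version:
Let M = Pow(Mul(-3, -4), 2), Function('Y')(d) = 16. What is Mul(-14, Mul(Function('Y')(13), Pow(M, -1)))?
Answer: Rational(-14, 9) ≈ -1.5556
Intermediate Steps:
M = 144 (M = Pow(12, 2) = 144)
Mul(-14, Mul(Function('Y')(13), Pow(M, -1))) = Mul(-14, Mul(16, Pow(144, -1))) = Mul(-14, Mul(16, Rational(1, 144))) = Mul(-14, Rational(1, 9)) = Rational(-14, 9)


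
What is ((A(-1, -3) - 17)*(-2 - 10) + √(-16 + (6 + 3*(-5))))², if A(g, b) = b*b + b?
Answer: 17399 + 1320*I ≈ 17399.0 + 1320.0*I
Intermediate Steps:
A(g, b) = b + b² (A(g, b) = b² + b = b + b²)
((A(-1, -3) - 17)*(-2 - 10) + √(-16 + (6 + 3*(-5))))² = ((-3*(1 - 3) - 17)*(-2 - 10) + √(-16 + (6 + 3*(-5))))² = ((-3*(-2) - 17)*(-12) + √(-16 + (6 - 15)))² = ((6 - 17)*(-12) + √(-16 - 9))² = (-11*(-12) + √(-25))² = (132 + 5*I)²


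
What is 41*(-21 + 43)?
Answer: 902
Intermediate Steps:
41*(-21 + 43) = 41*22 = 902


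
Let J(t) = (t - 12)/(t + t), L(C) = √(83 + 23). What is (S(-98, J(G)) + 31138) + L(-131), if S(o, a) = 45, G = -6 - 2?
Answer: 31183 + √106 ≈ 31193.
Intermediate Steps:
G = -8
L(C) = √106
J(t) = (-12 + t)/(2*t) (J(t) = (-12 + t)/((2*t)) = (-12 + t)*(1/(2*t)) = (-12 + t)/(2*t))
(S(-98, J(G)) + 31138) + L(-131) = (45 + 31138) + √106 = 31183 + √106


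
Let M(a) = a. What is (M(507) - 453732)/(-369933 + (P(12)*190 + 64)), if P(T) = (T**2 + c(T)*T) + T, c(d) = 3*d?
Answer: 453225/258149 ≈ 1.7557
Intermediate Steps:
P(T) = T + 4*T**2 (P(T) = (T**2 + (3*T)*T) + T = (T**2 + 3*T**2) + T = 4*T**2 + T = T + 4*T**2)
(M(507) - 453732)/(-369933 + (P(12)*190 + 64)) = (507 - 453732)/(-369933 + ((12*(1 + 4*12))*190 + 64)) = -453225/(-369933 + ((12*(1 + 48))*190 + 64)) = -453225/(-369933 + ((12*49)*190 + 64)) = -453225/(-369933 + (588*190 + 64)) = -453225/(-369933 + (111720 + 64)) = -453225/(-369933 + 111784) = -453225/(-258149) = -453225*(-1/258149) = 453225/258149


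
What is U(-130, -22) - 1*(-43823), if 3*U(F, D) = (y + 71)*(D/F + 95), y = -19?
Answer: 227363/5 ≈ 45473.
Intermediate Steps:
U(F, D) = 4940/3 + 52*D/(3*F) (U(F, D) = ((-19 + 71)*(D/F + 95))/3 = (52*(95 + D/F))/3 = (4940 + 52*D/F)/3 = 4940/3 + 52*D/(3*F))
U(-130, -22) - 1*(-43823) = (52/3)*(-22 + 95*(-130))/(-130) - 1*(-43823) = (52/3)*(-1/130)*(-22 - 12350) + 43823 = (52/3)*(-1/130)*(-12372) + 43823 = 8248/5 + 43823 = 227363/5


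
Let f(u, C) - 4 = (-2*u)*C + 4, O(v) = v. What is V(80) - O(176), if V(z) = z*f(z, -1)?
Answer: 13264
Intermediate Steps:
f(u, C) = 8 - 2*C*u (f(u, C) = 4 + ((-2*u)*C + 4) = 4 + (-2*C*u + 4) = 4 + (4 - 2*C*u) = 8 - 2*C*u)
V(z) = z*(8 + 2*z) (V(z) = z*(8 - 2*(-1)*z) = z*(8 + 2*z))
V(80) - O(176) = 2*80*(4 + 80) - 1*176 = 2*80*84 - 176 = 13440 - 176 = 13264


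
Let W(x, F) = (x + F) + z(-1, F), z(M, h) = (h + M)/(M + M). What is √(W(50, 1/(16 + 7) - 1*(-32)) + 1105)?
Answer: √619735/23 ≈ 34.227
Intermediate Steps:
z(M, h) = (M + h)/(2*M) (z(M, h) = (M + h)/((2*M)) = (M + h)*(1/(2*M)) = (M + h)/(2*M))
W(x, F) = ½ + x + F/2 (W(x, F) = (x + F) + (½)*(-1 + F)/(-1) = (F + x) + (½)*(-1)*(-1 + F) = (F + x) + (½ - F/2) = ½ + x + F/2)
√(W(50, 1/(16 + 7) - 1*(-32)) + 1105) = √((½ + 50 + (1/(16 + 7) - 1*(-32))/2) + 1105) = √((½ + 50 + (1/23 + 32)/2) + 1105) = √((½ + 50 + (½)*(737/23)) + 1105) = √((½ + 50 + 737/46) + 1105) = √(1530/23 + 1105) = √(26945/23) = √619735/23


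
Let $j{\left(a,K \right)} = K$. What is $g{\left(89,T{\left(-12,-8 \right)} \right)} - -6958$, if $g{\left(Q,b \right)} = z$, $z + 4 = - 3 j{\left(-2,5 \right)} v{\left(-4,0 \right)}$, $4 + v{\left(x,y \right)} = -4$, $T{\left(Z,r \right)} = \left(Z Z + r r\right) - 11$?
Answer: $7074$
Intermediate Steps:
$T{\left(Z,r \right)} = -11 + Z^{2} + r^{2}$ ($T{\left(Z,r \right)} = \left(Z^{2} + r^{2}\right) - 11 = -11 + Z^{2} + r^{2}$)
$v{\left(x,y \right)} = -8$ ($v{\left(x,y \right)} = -4 - 4 = -8$)
$z = 116$ ($z = -4 + \left(-3\right) 5 \left(-8\right) = -4 - -120 = -4 + 120 = 116$)
$g{\left(Q,b \right)} = 116$
$g{\left(89,T{\left(-12,-8 \right)} \right)} - -6958 = 116 - -6958 = 116 + 6958 = 7074$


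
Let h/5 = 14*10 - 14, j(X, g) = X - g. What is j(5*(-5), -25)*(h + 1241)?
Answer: 0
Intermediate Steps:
h = 630 (h = 5*(14*10 - 14) = 5*(140 - 14) = 5*126 = 630)
j(5*(-5), -25)*(h + 1241) = (5*(-5) - 1*(-25))*(630 + 1241) = (-25 + 25)*1871 = 0*1871 = 0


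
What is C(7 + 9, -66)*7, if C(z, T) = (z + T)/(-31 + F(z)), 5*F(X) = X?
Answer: 1750/139 ≈ 12.590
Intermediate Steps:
F(X) = X/5
C(z, T) = (T + z)/(-31 + z/5) (C(z, T) = (z + T)/(-31 + z/5) = (T + z)/(-31 + z/5))
C(7 + 9, -66)*7 = (5*(-66 + (7 + 9))/(-155 + (7 + 9)))*7 = (5*(-66 + 16)/(-155 + 16))*7 = (5*(-50)/(-139))*7 = (5*(-1/139)*(-50))*7 = (250/139)*7 = 1750/139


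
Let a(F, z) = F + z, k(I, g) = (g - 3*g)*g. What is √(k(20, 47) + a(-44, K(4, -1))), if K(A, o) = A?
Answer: I*√4458 ≈ 66.768*I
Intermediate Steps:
k(I, g) = -2*g² (k(I, g) = (-2*g)*g = -2*g²)
√(k(20, 47) + a(-44, K(4, -1))) = √(-2*47² + (-44 + 4)) = √(-2*2209 - 40) = √(-4418 - 40) = √(-4458) = I*√4458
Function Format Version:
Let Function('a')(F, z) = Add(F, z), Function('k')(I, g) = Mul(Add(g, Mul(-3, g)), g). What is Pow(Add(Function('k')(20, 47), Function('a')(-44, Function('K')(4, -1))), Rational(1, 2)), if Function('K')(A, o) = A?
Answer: Mul(I, Pow(4458, Rational(1, 2))) ≈ Mul(66.768, I)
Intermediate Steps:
Function('k')(I, g) = Mul(-2, Pow(g, 2)) (Function('k')(I, g) = Mul(Mul(-2, g), g) = Mul(-2, Pow(g, 2)))
Pow(Add(Function('k')(20, 47), Function('a')(-44, Function('K')(4, -1))), Rational(1, 2)) = Pow(Add(Mul(-2, Pow(47, 2)), Add(-44, 4)), Rational(1, 2)) = Pow(Add(Mul(-2, 2209), -40), Rational(1, 2)) = Pow(Add(-4418, -40), Rational(1, 2)) = Pow(-4458, Rational(1, 2)) = Mul(I, Pow(4458, Rational(1, 2)))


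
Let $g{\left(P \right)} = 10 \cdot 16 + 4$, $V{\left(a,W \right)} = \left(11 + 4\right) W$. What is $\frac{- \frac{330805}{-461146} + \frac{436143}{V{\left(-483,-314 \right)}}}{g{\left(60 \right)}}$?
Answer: $- \frac{8315312847}{14841984010} \approx -0.56026$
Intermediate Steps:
$V{\left(a,W \right)} = 15 W$
$g{\left(P \right)} = 164$ ($g{\left(P \right)} = 160 + 4 = 164$)
$\frac{- \frac{330805}{-461146} + \frac{436143}{V{\left(-483,-314 \right)}}}{g{\left(60 \right)}} = \frac{- \frac{330805}{-461146} + \frac{436143}{15 \left(-314\right)}}{164} = \left(\left(-330805\right) \left(- \frac{1}{461146}\right) + \frac{436143}{-4710}\right) \frac{1}{164} = \left(\frac{330805}{461146} + 436143 \left(- \frac{1}{4710}\right)\right) \frac{1}{164} = \left(\frac{330805}{461146} - \frac{145381}{1570}\right) \frac{1}{164} = \left(- \frac{16630625694}{180999805}\right) \frac{1}{164} = - \frac{8315312847}{14841984010}$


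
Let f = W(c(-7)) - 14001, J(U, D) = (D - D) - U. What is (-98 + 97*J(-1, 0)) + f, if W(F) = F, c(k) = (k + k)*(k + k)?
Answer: -13806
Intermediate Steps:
J(U, D) = -U (J(U, D) = 0 - U = -U)
c(k) = 4*k² (c(k) = (2*k)*(2*k) = 4*k²)
f = -13805 (f = 4*(-7)² - 14001 = 4*49 - 14001 = 196 - 14001 = -13805)
(-98 + 97*J(-1, 0)) + f = (-98 + 97*(-1*(-1))) - 13805 = (-98 + 97*1) - 13805 = (-98 + 97) - 13805 = -1 - 13805 = -13806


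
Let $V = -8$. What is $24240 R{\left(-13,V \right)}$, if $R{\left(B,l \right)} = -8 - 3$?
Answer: $-266640$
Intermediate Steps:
$R{\left(B,l \right)} = -11$ ($R{\left(B,l \right)} = -8 - 3 = -11$)
$24240 R{\left(-13,V \right)} = 24240 \left(-11\right) = -266640$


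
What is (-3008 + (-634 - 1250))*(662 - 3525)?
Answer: 14005796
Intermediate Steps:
(-3008 + (-634 - 1250))*(662 - 3525) = (-3008 - 1884)*(-2863) = -4892*(-2863) = 14005796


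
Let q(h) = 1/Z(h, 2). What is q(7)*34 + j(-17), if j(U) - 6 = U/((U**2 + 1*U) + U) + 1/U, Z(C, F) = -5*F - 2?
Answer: 517/170 ≈ 3.0412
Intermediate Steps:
Z(C, F) = -2 - 5*F
j(U) = 6 + 1/U + U/(U**2 + 2*U) (j(U) = 6 + (U/((U**2 + 1*U) + U) + 1/U) = 6 + (U/((U**2 + U) + U) + 1/U) = 6 + (U/((U + U**2) + U) + 1/U) = 6 + (U/(U**2 + 2*U) + 1/U) = 6 + (1/U + U/(U**2 + 2*U)) = 6 + 1/U + U/(U**2 + 2*U))
q(h) = -1/12 (q(h) = 1/(-2 - 5*2) = 1/(-2 - 10) = 1/(-12) = -1/12)
q(7)*34 + j(-17) = -1/12*34 + 2*(1 + 3*(-17)**2 + 7*(-17))/(-17*(2 - 17)) = -17/6 + 2*(-1/17)*(1 + 3*289 - 119)/(-15) = -17/6 + 2*(-1/17)*(-1/15)*(1 + 867 - 119) = -17/6 + 2*(-1/17)*(-1/15)*749 = -17/6 + 1498/255 = 517/170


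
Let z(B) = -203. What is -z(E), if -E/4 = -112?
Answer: 203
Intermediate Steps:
E = 448 (E = -4*(-112) = 448)
-z(E) = -1*(-203) = 203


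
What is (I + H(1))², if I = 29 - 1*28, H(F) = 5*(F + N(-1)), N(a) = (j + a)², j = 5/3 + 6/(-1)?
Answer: 1779556/81 ≈ 21970.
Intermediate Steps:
j = -13/3 (j = 5*(⅓) + 6*(-1) = 5/3 - 6 = -13/3 ≈ -4.3333)
N(a) = (-13/3 + a)²
H(F) = 1280/9 + 5*F (H(F) = 5*(F + (-13 + 3*(-1))²/9) = 5*(F + (-13 - 3)²/9) = 5*(F + (⅑)*(-16)²) = 5*(F + (⅑)*256) = 5*(F + 256/9) = 5*(256/9 + F) = 1280/9 + 5*F)
I = 1 (I = 29 - 28 = 1)
(I + H(1))² = (1 + (1280/9 + 5*1))² = (1 + (1280/9 + 5))² = (1 + 1325/9)² = (1334/9)² = 1779556/81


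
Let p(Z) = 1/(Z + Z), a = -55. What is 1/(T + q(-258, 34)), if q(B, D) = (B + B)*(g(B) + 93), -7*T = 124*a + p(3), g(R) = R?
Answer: 42/3616799 ≈ 1.1612e-5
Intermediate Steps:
p(Z) = 1/(2*Z)
T = 40919/42 (T = -(124*(-55) + (1/2)/3)/7 = -(-6820 + (1/2)*(1/3))/7 = -(-6820 + 1/6)/7 = -1/7*(-40919/6) = 40919/42 ≈ 974.26)
q(B, D) = 2*B*(93 + B) (q(B, D) = (B + B)*(B + 93) = (2*B)*(93 + B) = 2*B*(93 + B))
1/(T + q(-258, 34)) = 1/(40919/42 + 2*(-258)*(93 - 258)) = 1/(40919/42 + 2*(-258)*(-165)) = 1/(40919/42 + 85140) = 1/(3616799/42) = 42/3616799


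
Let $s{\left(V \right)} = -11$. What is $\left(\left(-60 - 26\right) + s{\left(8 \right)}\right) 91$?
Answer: $-8827$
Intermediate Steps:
$\left(\left(-60 - 26\right) + s{\left(8 \right)}\right) 91 = \left(\left(-60 - 26\right) - 11\right) 91 = \left(-86 - 11\right) 91 = \left(-97\right) 91 = -8827$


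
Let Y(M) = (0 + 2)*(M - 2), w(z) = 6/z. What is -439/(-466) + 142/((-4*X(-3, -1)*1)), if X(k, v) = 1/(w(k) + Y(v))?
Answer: 132783/466 ≈ 284.94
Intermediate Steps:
Y(M) = -4 + 2*M (Y(M) = 2*(-2 + M) = -4 + 2*M)
X(k, v) = 1/(-4 + 2*v + 6/k) (X(k, v) = 1/(6/k + (-4 + 2*v)) = 1/(-4 + 2*v + 6/k))
-439/(-466) + 142/((-4*X(-3, -1)*1)) = -439/(-466) + 142/((-2*(-3)/(3 - 3*(-2 - 1))*1)) = -439*(-1/466) + 142/((-2*(-3)/(3 - 3*(-3))*1)) = 439/466 + 142/((-2*(-3)/(3 + 9)*1)) = 439/466 + 142/((-2*(-3)/12*1)) = 439/466 + 142/((-4*(-⅛)*1)) = 439/466 + 142/(((½)*1)) = 439/466 + 142/(½) = 439/466 + 142*2 = 439/466 + 284 = 132783/466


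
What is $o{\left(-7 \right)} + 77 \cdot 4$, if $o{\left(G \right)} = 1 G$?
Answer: $301$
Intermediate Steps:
$o{\left(G \right)} = G$
$o{\left(-7 \right)} + 77 \cdot 4 = -7 + 77 \cdot 4 = -7 + 308 = 301$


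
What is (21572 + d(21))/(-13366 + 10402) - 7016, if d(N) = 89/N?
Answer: -437157005/62244 ≈ -7023.3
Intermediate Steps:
(21572 + d(21))/(-13366 + 10402) - 7016 = (21572 + 89/21)/(-13366 + 10402) - 7016 = (21572 + 89*(1/21))/(-2964) - 7016 = (21572 + 89/21)*(-1/2964) - 7016 = (453101/21)*(-1/2964) - 7016 = -453101/62244 - 7016 = -437157005/62244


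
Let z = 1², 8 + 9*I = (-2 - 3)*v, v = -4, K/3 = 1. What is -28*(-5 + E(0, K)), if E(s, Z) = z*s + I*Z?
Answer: 28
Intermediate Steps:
K = 3 (K = 3*1 = 3)
I = 4/3 (I = -8/9 + ((-2 - 3)*(-4))/9 = -8/9 + (-5*(-4))/9 = -8/9 + (⅑)*20 = -8/9 + 20/9 = 4/3 ≈ 1.3333)
z = 1
E(s, Z) = s + 4*Z/3 (E(s, Z) = 1*s + 4*Z/3 = s + 4*Z/3)
-28*(-5 + E(0, K)) = -28*(-5 + (0 + (4/3)*3)) = -28*(-5 + (0 + 4)) = -28*(-5 + 4) = -28*(-1) = 28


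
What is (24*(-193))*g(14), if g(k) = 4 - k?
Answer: 46320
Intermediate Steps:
(24*(-193))*g(14) = (24*(-193))*(4 - 1*14) = -4632*(4 - 14) = -4632*(-10) = 46320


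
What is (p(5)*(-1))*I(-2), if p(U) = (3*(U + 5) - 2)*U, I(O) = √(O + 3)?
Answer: -140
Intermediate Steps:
I(O) = √(3 + O)
p(U) = U*(13 + 3*U) (p(U) = (3*(5 + U) - 2)*U = ((15 + 3*U) - 2)*U = (13 + 3*U)*U = U*(13 + 3*U))
(p(5)*(-1))*I(-2) = ((5*(13 + 3*5))*(-1))*√(3 - 2) = ((5*(13 + 15))*(-1))*√1 = ((5*28)*(-1))*1 = (140*(-1))*1 = -140*1 = -140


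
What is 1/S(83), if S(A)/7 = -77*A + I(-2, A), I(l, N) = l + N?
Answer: -1/44170 ≈ -2.2640e-5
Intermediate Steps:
I(l, N) = N + l
S(A) = -14 - 532*A (S(A) = 7*(-77*A + (A - 2)) = 7*(-77*A + (-2 + A)) = 7*(-2 - 76*A) = -14 - 532*A)
1/S(83) = 1/(-14 - 532*83) = 1/(-14 - 44156) = 1/(-44170) = -1/44170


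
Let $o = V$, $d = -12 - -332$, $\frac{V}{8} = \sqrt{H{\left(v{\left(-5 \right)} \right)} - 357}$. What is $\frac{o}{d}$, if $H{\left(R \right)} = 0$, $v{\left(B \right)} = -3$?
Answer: $\frac{i \sqrt{357}}{40} \approx 0.47236 i$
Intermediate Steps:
$V = 8 i \sqrt{357}$ ($V = 8 \sqrt{0 - 357} = 8 \sqrt{-357} = 8 i \sqrt{357} \approx 151.16 i$)
$d = 320$ ($d = -12 + 332 = 320$)
$o = 8 i \sqrt{357} \approx 151.16 i$
$\frac{o}{d} = \frac{8 i \sqrt{357}}{320} = 8 i \sqrt{357} \cdot \frac{1}{320} = \frac{i \sqrt{357}}{40}$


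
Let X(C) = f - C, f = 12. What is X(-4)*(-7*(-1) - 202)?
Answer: -3120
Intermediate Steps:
X(C) = 12 - C
X(-4)*(-7*(-1) - 202) = (12 - 1*(-4))*(-7*(-1) - 202) = (12 + 4)*(7 - 202) = 16*(-195) = -3120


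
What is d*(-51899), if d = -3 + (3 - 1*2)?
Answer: 103798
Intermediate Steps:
d = -2 (d = -3 + (3 - 2) = -3 + 1 = -2)
d*(-51899) = -2*(-51899) = 103798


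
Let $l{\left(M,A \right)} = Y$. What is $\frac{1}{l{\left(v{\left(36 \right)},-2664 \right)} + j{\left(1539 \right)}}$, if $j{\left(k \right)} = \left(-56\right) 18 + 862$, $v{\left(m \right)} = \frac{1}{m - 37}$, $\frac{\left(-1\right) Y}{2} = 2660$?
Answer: $- \frac{1}{5466} \approx -0.00018295$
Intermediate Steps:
$Y = -5320$ ($Y = \left(-2\right) 2660 = -5320$)
$v{\left(m \right)} = \frac{1}{-37 + m}$
$l{\left(M,A \right)} = -5320$
$j{\left(k \right)} = -146$ ($j{\left(k \right)} = -1008 + 862 = -146$)
$\frac{1}{l{\left(v{\left(36 \right)},-2664 \right)} + j{\left(1539 \right)}} = \frac{1}{-5320 - 146} = \frac{1}{-5466} = - \frac{1}{5466}$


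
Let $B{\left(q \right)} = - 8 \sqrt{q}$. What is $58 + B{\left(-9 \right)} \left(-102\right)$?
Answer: $58 + 2448 i \approx 58.0 + 2448.0 i$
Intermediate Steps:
$58 + B{\left(-9 \right)} \left(-102\right) = 58 + - 8 \sqrt{-9} \left(-102\right) = 58 + - 8 \cdot 3 i \left(-102\right) = 58 + - 24 i \left(-102\right) = 58 + 2448 i$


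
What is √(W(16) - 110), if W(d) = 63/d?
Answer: I*√1697/4 ≈ 10.299*I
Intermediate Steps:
√(W(16) - 110) = √(63/16 - 110) = √(-1697/16) = I*√1697/4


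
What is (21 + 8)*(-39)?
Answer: -1131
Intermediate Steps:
(21 + 8)*(-39) = 29*(-39) = -1131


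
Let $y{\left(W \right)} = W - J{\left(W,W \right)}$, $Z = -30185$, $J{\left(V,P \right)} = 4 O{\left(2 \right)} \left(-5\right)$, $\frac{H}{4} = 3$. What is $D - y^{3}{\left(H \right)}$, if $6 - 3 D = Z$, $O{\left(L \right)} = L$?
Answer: $- \frac{391633}{3} \approx -1.3054 \cdot 10^{5}$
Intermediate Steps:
$H = 12$ ($H = 4 \cdot 3 = 12$)
$J{\left(V,P \right)} = -40$ ($J{\left(V,P \right)} = 4 \cdot 2 \left(-5\right) = 8 \left(-5\right) = -40$)
$D = \frac{30191}{3}$ ($D = 2 - - \frac{30185}{3} = 2 + \frac{30185}{3} = \frac{30191}{3} \approx 10064.0$)
$y{\left(W \right)} = 40 + W$ ($y{\left(W \right)} = W - -40 = W + 40 = 40 + W$)
$D - y^{3}{\left(H \right)} = \frac{30191}{3} - \left(40 + 12\right)^{3} = \frac{30191}{3} - 52^{3} = \frac{30191}{3} - 140608 = - \frac{391633}{3}$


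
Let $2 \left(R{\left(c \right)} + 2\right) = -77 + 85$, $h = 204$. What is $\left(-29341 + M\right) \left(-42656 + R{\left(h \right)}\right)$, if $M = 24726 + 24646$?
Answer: $-854402274$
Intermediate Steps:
$R{\left(c \right)} = 2$ ($R{\left(c \right)} = -2 + \frac{-77 + 85}{2} = -2 + \frac{1}{2} \cdot 8 = -2 + 4 = 2$)
$M = 49372$
$\left(-29341 + M\right) \left(-42656 + R{\left(h \right)}\right) = \left(-29341 + 49372\right) \left(-42656 + 2\right) = 20031 \left(-42654\right) = -854402274$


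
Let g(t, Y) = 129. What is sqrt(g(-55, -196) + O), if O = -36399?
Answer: 3*I*sqrt(4030) ≈ 190.45*I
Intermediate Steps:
sqrt(g(-55, -196) + O) = sqrt(129 - 36399) = sqrt(-36270) = 3*I*sqrt(4030)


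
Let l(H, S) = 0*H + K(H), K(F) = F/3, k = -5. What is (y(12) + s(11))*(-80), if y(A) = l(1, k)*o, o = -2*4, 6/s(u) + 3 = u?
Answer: 460/3 ≈ 153.33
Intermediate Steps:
K(F) = F/3 (K(F) = F*(⅓) = F/3)
s(u) = 6/(-3 + u)
l(H, S) = H/3 (l(H, S) = 0*H + H/3 = 0 + H/3 = H/3)
o = -8
y(A) = -8/3 (y(A) = ((⅓)*1)*(-8) = (⅓)*(-8) = -8/3)
(y(12) + s(11))*(-80) = (-8/3 + 6/(-3 + 11))*(-80) = (-8/3 + 6/8)*(-80) = (-8/3 + 6*(⅛))*(-80) = (-8/3 + ¾)*(-80) = -23/12*(-80) = 460/3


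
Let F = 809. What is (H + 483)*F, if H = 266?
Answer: 605941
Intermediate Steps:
(H + 483)*F = (266 + 483)*809 = 749*809 = 605941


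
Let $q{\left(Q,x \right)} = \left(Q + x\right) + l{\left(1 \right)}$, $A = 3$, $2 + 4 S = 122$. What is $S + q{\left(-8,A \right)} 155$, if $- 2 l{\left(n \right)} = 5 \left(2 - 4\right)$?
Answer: $30$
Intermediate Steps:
$S = 30$ ($S = - \frac{1}{2} + \frac{1}{4} \cdot 122 = - \frac{1}{2} + \frac{61}{2} = 30$)
$l{\left(n \right)} = 5$ ($l{\left(n \right)} = - \frac{5 \left(2 - 4\right)}{2} = - \frac{5 \left(-2\right)}{2} = \left(- \frac{1}{2}\right) \left(-10\right) = 5$)
$q{\left(Q,x \right)} = 5 + Q + x$ ($q{\left(Q,x \right)} = \left(Q + x\right) + 5 = 5 + Q + x$)
$S + q{\left(-8,A \right)} 155 = 30 + \left(5 - 8 + 3\right) 155 = 30 + 0 \cdot 155 = 30 + 0 = 30$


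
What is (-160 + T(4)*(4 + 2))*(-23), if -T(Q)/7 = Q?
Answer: 7544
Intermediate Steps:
T(Q) = -7*Q
(-160 + T(4)*(4 + 2))*(-23) = (-160 + (-7*4)*(4 + 2))*(-23) = (-160 - 28*6)*(-23) = (-160 - 168)*(-23) = -328*(-23) = 7544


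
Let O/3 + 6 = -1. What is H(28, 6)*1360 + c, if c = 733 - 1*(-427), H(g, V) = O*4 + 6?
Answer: -104920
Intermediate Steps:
O = -21 (O = -18 + 3*(-1) = -18 - 3 = -21)
H(g, V) = -78 (H(g, V) = -21*4 + 6 = -84 + 6 = -78)
c = 1160 (c = 733 + 427 = 1160)
H(28, 6)*1360 + c = -78*1360 + 1160 = -106080 + 1160 = -104920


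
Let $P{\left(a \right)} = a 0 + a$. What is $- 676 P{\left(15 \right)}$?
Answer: $-10140$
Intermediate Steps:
$P{\left(a \right)} = a$ ($P{\left(a \right)} = 0 + a = a$)
$- 676 P{\left(15 \right)} = \left(-676\right) 15 = -10140$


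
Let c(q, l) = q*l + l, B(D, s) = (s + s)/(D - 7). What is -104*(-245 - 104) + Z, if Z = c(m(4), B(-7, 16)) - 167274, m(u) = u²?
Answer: -917118/7 ≈ -1.3102e+5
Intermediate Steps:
B(D, s) = 2*s/(-7 + D) (B(D, s) = (2*s)/(-7 + D) = 2*s/(-7 + D))
c(q, l) = l + l*q (c(q, l) = l*q + l = l + l*q)
Z = -1171190/7 (Z = (2*16/(-7 - 7))*(1 + 4²) - 167274 = (2*16/(-14))*(1 + 16) - 167274 = (2*16*(-1/14))*17 - 167274 = -16/7*17 - 167274 = -272/7 - 167274 = -1171190/7 ≈ -1.6731e+5)
-104*(-245 - 104) + Z = -104*(-245 - 104) - 1171190/7 = -104*(-349) - 1171190/7 = 36296 - 1171190/7 = -917118/7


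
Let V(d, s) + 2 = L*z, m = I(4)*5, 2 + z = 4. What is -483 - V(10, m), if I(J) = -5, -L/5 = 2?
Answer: -461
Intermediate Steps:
L = -10 (L = -5*2 = -10)
z = 2 (z = -2 + 4 = 2)
m = -25 (m = -5*5 = -25)
V(d, s) = -22 (V(d, s) = -2 - 10*2 = -2 - 20 = -22)
-483 - V(10, m) = -483 - 1*(-22) = -483 + 22 = -461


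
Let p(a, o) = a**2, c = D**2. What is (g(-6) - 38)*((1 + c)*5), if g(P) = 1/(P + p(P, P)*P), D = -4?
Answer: -717145/222 ≈ -3230.4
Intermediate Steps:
c = 16 (c = (-4)**2 = 16)
g(P) = 1/(P + P**3) (g(P) = 1/(P + P**2*P) = 1/(P + P**3))
(g(-6) - 38)*((1 + c)*5) = (1/(-6 + (-6)**3) - 38)*((1 + 16)*5) = (1/(-6 - 216) - 38)*(17*5) = (1/(-222) - 38)*85 = (-1/222 - 38)*85 = -8437/222*85 = -717145/222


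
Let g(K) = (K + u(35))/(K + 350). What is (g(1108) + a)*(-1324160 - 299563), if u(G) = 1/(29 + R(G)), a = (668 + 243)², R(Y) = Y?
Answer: -41914601102247865/31104 ≈ -1.3476e+12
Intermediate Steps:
a = 829921 (a = 911² = 829921)
u(G) = 1/(29 + G)
g(K) = (1/64 + K)/(350 + K) (g(K) = (K + 1/(29 + 35))/(K + 350) = (K + 1/64)/(350 + K) = (1/64 + K)/(350 + K))
(g(1108) + a)*(-1324160 - 299563) = ((1/64 + 1108)/(350 + 1108) + 829921)*(-1324160 - 299563) = ((70913/64)/1458 + 829921)*(-1623723) = ((1/1458)*(70913/64) + 829921)*(-1623723) = (70913/93312 + 829921)*(-1623723) = (77441659265/93312)*(-1623723) = -41914601102247865/31104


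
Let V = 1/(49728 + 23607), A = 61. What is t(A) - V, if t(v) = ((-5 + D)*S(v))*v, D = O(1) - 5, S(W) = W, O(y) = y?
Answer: -2455915816/73335 ≈ -33489.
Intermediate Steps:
D = -4 (D = 1 - 5 = -4)
t(v) = -9*v² (t(v) = ((-5 - 4)*v)*v = (-9*v)*v = -9*v²)
V = 1/73335 ≈ 1.3636e-5
t(A) - V = -9*61² - 1*1/73335 = -9*3721 - 1/73335 = -33489 - 1/73335 = -2455915816/73335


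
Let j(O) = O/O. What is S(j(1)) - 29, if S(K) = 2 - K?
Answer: -28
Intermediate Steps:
j(O) = 1
S(j(1)) - 29 = (2 - 1*1) - 29 = (2 - 1) - 29 = 1 - 29 = -28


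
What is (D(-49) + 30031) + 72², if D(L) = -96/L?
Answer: 1725631/49 ≈ 35217.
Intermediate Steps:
(D(-49) + 30031) + 72² = (-96/(-49) + 30031) + 72² = (-96*(-1/49) + 30031) + 5184 = (96/49 + 30031) + 5184 = 1471615/49 + 5184 = 1725631/49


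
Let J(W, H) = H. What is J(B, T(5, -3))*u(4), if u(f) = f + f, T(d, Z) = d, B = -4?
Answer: 40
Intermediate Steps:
u(f) = 2*f
J(B, T(5, -3))*u(4) = 5*(2*4) = 5*8 = 40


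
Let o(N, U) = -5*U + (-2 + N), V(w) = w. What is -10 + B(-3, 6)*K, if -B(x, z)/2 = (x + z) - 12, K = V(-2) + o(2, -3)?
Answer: 224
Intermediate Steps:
o(N, U) = -2 + N - 5*U
K = 13 (K = -2 + (-2 + 2 - 5*(-3)) = -2 + (-2 + 2 + 15) = -2 + 15 = 13)
B(x, z) = 24 - 2*x - 2*z (B(x, z) = -2*((x + z) - 12) = -2*(-12 + x + z) = 24 - 2*x - 2*z)
-10 + B(-3, 6)*K = -10 + (24 - 2*(-3) - 2*6)*13 = -10 + (24 + 6 - 12)*13 = -10 + 18*13 = -10 + 234 = 224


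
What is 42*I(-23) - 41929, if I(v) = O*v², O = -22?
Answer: -530725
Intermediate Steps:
I(v) = -22*v²
42*I(-23) - 41929 = 42*(-22*(-23)²) - 41929 = 42*(-22*529) - 41929 = 42*(-11638) - 41929 = -488796 - 41929 = -530725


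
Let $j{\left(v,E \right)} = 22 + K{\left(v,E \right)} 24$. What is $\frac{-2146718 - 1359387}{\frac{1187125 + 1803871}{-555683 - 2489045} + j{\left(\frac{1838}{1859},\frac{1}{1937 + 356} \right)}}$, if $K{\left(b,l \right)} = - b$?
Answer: $\frac{4961269485948490}{3836504339} \approx 1.2932 \cdot 10^{6}$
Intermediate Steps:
$j{\left(v,E \right)} = 22 - 24 v$ ($j{\left(v,E \right)} = 22 + - v 24 = 22 - 24 v$)
$\frac{-2146718 - 1359387}{\frac{1187125 + 1803871}{-555683 - 2489045} + j{\left(\frac{1838}{1859},\frac{1}{1937 + 356} \right)}} = \frac{-2146718 - 1359387}{\frac{1187125 + 1803871}{-555683 - 2489045} + \left(22 - 24 \cdot \frac{1838}{1859}\right)} = - \frac{3506105}{\frac{2990996}{-3044728} + \left(22 - 24 \cdot 1838 \cdot \frac{1}{1859}\right)} = - \frac{3506105}{2990996 \left(- \frac{1}{3044728}\right) + \left(22 - \frac{44112}{1859}\right)} = - \frac{3506105}{- \frac{747749}{761182} + \left(22 - \frac{44112}{1859}\right)} = - \frac{3506105}{- \frac{747749}{761182} - \frac{3214}{1859}} = - \frac{3506105}{- \frac{3836504339}{1415037338}} = \left(-3506105\right) \left(- \frac{1415037338}{3836504339}\right) = \frac{4961269485948490}{3836504339}$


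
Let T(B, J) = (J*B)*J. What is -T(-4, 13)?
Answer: 676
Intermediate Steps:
T(B, J) = B*J² (T(B, J) = (B*J)*J = B*J²)
-T(-4, 13) = -(-4)*13² = -(-4)*169 = -1*(-676) = 676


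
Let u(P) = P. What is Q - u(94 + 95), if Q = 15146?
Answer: 14957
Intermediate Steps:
Q - u(94 + 95) = 15146 - (94 + 95) = 15146 - 1*189 = 15146 - 189 = 14957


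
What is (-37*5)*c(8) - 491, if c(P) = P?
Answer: -1971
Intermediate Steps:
(-37*5)*c(8) - 491 = -37*5*8 - 491 = -185*8 - 491 = -1480 - 491 = -1971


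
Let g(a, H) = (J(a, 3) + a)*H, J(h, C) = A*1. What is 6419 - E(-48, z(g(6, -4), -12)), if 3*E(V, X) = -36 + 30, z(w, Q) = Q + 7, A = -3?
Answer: 6421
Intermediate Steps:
J(h, C) = -3 (J(h, C) = -3*1 = -3)
g(a, H) = H*(-3 + a) (g(a, H) = (-3 + a)*H = H*(-3 + a))
z(w, Q) = 7 + Q
E(V, X) = -2 (E(V, X) = (-36 + 30)/3 = (1/3)*(-6) = -2)
6419 - E(-48, z(g(6, -4), -12)) = 6419 - 1*(-2) = 6419 + 2 = 6421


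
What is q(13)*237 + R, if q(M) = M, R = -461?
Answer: 2620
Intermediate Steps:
q(13)*237 + R = 13*237 - 461 = 3081 - 461 = 2620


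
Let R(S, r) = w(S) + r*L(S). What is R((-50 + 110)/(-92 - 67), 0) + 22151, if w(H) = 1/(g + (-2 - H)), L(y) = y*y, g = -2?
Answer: 4252939/192 ≈ 22151.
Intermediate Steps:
L(y) = y²
w(H) = 1/(-4 - H) (w(H) = 1/(-2 + (-2 - H)) = 1/(-4 - H))
R(S, r) = -1/(4 + S) + r*S²
R((-50 + 110)/(-92 - 67), 0) + 22151 = (-1 + 0*((-50 + 110)/(-92 - 67))²*(4 + (-50 + 110)/(-92 - 67)))/(4 + (-50 + 110)/(-92 - 67)) + 22151 = (-1 + 0*(60/(-159))²*(4 + 60/(-159)))/(4 + 60/(-159)) + 22151 = (-1 + 0*(60*(-1/159))²*(4 + 60*(-1/159)))/(4 + 60*(-1/159)) + 22151 = (-1 + 0*(-20/53)²*(4 - 20/53))/(4 - 20/53) + 22151 = (-1 + 0*(400/2809)*(192/53))/(192/53) + 22151 = 53*(-1 + 0)/192 + 22151 = (53/192)*(-1) + 22151 = -53/192 + 22151 = 4252939/192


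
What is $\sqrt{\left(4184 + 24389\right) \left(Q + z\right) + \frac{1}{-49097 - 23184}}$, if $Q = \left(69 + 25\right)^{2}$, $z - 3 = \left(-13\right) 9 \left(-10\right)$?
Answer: $\frac{2 \sqrt{373538047010169899}}{72281} \approx 16911.0$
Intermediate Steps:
$z = 1173$ ($z = 3 + \left(-13\right) 9 \left(-10\right) = 3 - -1170 = 3 + 1170 = 1173$)
$Q = 8836$ ($Q = 94^{2} = 8836$)
$\sqrt{\left(4184 + 24389\right) \left(Q + z\right) + \frac{1}{-49097 - 23184}} = \sqrt{\left(4184 + 24389\right) \left(8836 + 1173\right) + \frac{1}{-49097 - 23184}} = \sqrt{28573 \cdot 10009 + \frac{1}{-72281}} = \sqrt{285987157 - \frac{1}{72281}} = \sqrt{\frac{20671437695116}{72281}} = \frac{2 \sqrt{373538047010169899}}{72281}$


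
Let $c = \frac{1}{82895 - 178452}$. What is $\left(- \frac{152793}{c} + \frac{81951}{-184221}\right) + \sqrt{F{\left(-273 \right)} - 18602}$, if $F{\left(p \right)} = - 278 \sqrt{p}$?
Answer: $\frac{896569262098990}{61407} + \sqrt{-18602 - 278 i \sqrt{273}} \approx 1.46 \cdot 10^{10} - 137.41 i$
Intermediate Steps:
$c = - \frac{1}{95557}$ ($c = \frac{1}{-95557} = - \frac{1}{95557} \approx -1.0465 \cdot 10^{-5}$)
$\left(- \frac{152793}{c} + \frac{81951}{-184221}\right) + \sqrt{F{\left(-273 \right)} - 18602} = \left(- \frac{152793}{- \frac{1}{95557}} + \frac{81951}{-184221}\right) + \sqrt{- 278 \sqrt{-273} - 18602} = \left(\left(-152793\right) \left(-95557\right) + 81951 \left(- \frac{1}{184221}\right)\right) + \sqrt{- 278 i \sqrt{273} - 18602} = \left(14600440701 - \frac{27317}{61407}\right) + \sqrt{- 278 i \sqrt{273} - 18602} = \frac{896569262098990}{61407} + \sqrt{-18602 - 278 i \sqrt{273}}$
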